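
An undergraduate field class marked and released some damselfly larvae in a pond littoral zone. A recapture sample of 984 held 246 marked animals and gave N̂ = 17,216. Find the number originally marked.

From N = M·C/R: M = N·R / C = 17216·246 / 984 = 4235136 / 984 = 4304.

M = 4304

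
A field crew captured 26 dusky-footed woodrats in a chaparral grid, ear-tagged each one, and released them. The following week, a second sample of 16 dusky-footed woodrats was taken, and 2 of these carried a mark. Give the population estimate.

N = 208

N = (26 × 16) / 2 = 416 / 2 = 208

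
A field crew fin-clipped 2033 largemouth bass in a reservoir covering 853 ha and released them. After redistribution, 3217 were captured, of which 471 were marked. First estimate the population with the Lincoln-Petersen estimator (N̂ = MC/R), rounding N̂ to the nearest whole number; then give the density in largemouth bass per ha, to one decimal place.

density ≈ 16.3 largemouth bass per ha

N̂ = 2033·3217/471 = 6540161/471 ≈ 13885.7 → 13886
Density = N̂ / area = 13886 / 853 ≈ 16.28 → 16.3 per ha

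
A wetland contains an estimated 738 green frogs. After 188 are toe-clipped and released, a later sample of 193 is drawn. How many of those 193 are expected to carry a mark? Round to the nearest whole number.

expected recaptures ≈ 49

The marked fraction of the population is 188/738, so in a sample of 193 expect C·(M/N) marked.
E[R] = 188 × 193 / 738 = 36284 / 738 ≈ 49.2 → 49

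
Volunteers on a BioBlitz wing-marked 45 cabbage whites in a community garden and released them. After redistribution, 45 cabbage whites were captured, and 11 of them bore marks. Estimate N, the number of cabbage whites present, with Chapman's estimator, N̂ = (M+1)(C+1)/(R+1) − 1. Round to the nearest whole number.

N̂ = (45+1)(45+1)/(11+1) − 1 = 46·46/12 − 1
= 2116/12 − 1 ≈ 176.3 − 1 ≈ 175.3 → 175

N ≈ 175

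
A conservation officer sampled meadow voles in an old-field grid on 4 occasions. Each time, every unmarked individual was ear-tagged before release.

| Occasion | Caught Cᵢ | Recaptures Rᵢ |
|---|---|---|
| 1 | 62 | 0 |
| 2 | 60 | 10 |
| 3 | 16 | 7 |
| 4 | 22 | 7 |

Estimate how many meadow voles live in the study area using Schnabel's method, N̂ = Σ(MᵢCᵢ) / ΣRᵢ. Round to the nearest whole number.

N ≈ 341

Marked at large before each occasion: Mᵢ = Σⱼ<ᵢ (Cⱼ − Rⱼ) → M1=0, M2=62, M3=112, M4=121
Σ MᵢCᵢ = 0·62 + 62·60 + 112·16 + 121·22 = 0 + 3720 + 1792 + 2662 = 8174
Σ Rᵢ = 0 + 10 + 7 + 7 = 24
N̂ = 8174 / 24 ≈ 340.6 → 341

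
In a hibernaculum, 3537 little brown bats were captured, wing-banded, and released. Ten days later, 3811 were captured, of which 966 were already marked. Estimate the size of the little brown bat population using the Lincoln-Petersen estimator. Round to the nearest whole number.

N = (3537 × 3811) / 966 = 13479507 / 966 ≈ 13953.9 → 13954

N ≈ 13,954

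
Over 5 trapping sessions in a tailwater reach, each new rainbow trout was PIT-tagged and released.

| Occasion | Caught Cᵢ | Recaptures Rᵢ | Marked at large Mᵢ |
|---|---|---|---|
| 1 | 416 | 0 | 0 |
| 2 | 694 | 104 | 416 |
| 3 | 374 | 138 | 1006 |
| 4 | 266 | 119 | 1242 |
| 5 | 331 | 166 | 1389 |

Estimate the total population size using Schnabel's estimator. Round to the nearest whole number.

N ≈ 2761

Σ MᵢCᵢ = 0·416 + 416·694 + 1006·374 + 1242·266 + 1389·331 = 0 + 288704 + 376244 + 330372 + 459759 = 1455079
Σ Rᵢ = 0 + 104 + 138 + 119 + 166 = 527
N̂ = 1455079 / 527 ≈ 2761.1 → 2761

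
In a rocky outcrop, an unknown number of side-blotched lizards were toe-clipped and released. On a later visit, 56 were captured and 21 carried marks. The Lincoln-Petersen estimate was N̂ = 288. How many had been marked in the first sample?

M = 108

From N = M·C/R: M = N·R / C = 288·21 / 56 = 6048 / 56 = 108.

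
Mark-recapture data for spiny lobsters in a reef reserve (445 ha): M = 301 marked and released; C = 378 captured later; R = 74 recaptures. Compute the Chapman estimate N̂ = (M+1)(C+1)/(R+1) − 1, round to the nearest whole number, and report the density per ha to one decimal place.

N̂ = 302·379/75 − 1 = 114458/75 − 1 ≈ 1525.1 → 1525
Density = N̂ / area = 1525 / 445 ≈ 3.43 → 3.4 per ha

density ≈ 3.4 spiny lobsters per ha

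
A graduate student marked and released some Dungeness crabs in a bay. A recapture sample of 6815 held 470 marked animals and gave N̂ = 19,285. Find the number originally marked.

From N = M·C/R: M = N·R / C = 19285·470 / 6815 = 9063950 / 6815 = 1330.

M = 1330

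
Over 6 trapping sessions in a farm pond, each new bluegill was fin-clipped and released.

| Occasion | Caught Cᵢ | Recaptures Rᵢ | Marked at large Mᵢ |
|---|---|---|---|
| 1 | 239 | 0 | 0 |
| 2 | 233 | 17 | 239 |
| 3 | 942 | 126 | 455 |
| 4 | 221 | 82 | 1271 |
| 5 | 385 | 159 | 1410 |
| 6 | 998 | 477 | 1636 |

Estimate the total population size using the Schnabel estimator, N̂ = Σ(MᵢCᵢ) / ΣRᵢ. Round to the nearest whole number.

N ≈ 3416

Σ MᵢCᵢ = 0·239 + 239·233 + 455·942 + 1271·221 + 1410·385 + 1636·998 = 0 + 55687 + 428610 + 280891 + 542850 + 1632728 = 2940766
Σ Rᵢ = 0 + 17 + 126 + 82 + 159 + 477 = 861
N̂ = 2940766 / 861 ≈ 3415.5 → 3416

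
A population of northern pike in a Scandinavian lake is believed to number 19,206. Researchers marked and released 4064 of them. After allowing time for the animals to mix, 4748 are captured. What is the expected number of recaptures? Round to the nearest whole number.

expected recaptures ≈ 1005

The marked fraction of the population is 4064/19206, so in a sample of 4748 expect C·(M/N) marked.
E[R] = 4064 × 4748 / 19206 = 19295872 / 19206 ≈ 1004.7 → 1005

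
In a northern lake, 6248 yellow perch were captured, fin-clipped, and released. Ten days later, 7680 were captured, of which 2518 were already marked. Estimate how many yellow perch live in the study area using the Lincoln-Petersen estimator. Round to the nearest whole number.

N ≈ 19,057

The marked fraction in the recapture sample should equal the marked fraction in the population: 2518/7680 = 6248/N.
N = (6248 × 7680) / 2518 = 47984640 / 2518 ≈ 19056.6 → 19057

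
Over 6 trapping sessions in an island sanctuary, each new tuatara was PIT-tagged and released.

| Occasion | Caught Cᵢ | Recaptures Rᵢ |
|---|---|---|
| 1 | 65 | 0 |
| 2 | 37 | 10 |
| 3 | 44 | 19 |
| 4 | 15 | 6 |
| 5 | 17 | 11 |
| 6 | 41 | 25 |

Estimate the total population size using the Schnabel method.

N = 222

Marked at large before each occasion: Mᵢ = Σⱼ<ᵢ (Cⱼ − Rⱼ) → M1=0, M2=65, M3=92, M4=117, M5=126, M6=132
Σ MᵢCᵢ = 0·65 + 65·37 + 92·44 + 117·15 + 126·17 + 132·41 = 0 + 2405 + 4048 + 1755 + 2142 + 5412 = 15762
Σ Rᵢ = 0 + 10 + 19 + 6 + 11 + 25 = 71
N̂ = 15762 / 71 = 222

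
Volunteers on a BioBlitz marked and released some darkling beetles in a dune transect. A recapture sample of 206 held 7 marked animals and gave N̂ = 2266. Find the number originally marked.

M = 77

From N = M·C/R: M = N·R / C = 2266·7 / 206 = 15862 / 206 = 77.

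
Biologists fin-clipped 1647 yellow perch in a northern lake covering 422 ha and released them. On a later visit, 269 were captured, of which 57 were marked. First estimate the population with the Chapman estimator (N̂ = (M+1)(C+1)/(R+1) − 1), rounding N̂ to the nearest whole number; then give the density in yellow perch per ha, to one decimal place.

N̂ = 1648·270/58 − 1 = 444960/58 − 1 ≈ 7670.7 → 7671
Density = N̂ / area = 7671 / 422 ≈ 18.18 → 18.2 per ha

density ≈ 18.2 yellow perch per ha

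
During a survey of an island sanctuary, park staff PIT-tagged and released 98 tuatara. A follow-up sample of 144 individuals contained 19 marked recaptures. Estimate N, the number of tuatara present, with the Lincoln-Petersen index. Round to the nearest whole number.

If marked individuals mix randomly, R/C ≈ M/N, giving N ≈ M·C/R.
N = (98 × 144) / 19 = 14112 / 19 ≈ 742.7 → 743

N ≈ 743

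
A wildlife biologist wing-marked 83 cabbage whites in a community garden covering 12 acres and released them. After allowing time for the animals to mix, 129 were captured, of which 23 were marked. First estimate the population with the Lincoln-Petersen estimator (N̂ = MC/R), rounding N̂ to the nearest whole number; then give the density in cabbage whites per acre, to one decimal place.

N̂ = 83·129/23 = 10707/23 ≈ 465.5 → 466
Density = N̂ / area = 466 / 12 ≈ 38.83 → 38.8 per acre

density ≈ 38.8 cabbage whites per acre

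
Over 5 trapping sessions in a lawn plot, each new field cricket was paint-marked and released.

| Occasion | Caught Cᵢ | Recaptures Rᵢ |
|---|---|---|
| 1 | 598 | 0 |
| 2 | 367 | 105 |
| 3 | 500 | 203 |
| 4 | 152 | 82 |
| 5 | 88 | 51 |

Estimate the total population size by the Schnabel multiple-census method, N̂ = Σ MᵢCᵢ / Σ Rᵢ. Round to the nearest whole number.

N ≈ 2116

Marked at large before each occasion: Mᵢ = Σⱼ<ᵢ (Cⱼ − Rⱼ) → M1=0, M2=598, M3=860, M4=1157, M5=1227
Σ MᵢCᵢ = 0·598 + 598·367 + 860·500 + 1157·152 + 1227·88 = 0 + 219466 + 430000 + 175864 + 107976 = 933306
Σ Rᵢ = 0 + 105 + 203 + 82 + 51 = 441
N̂ = 933306 / 441 ≈ 2116.3 → 2116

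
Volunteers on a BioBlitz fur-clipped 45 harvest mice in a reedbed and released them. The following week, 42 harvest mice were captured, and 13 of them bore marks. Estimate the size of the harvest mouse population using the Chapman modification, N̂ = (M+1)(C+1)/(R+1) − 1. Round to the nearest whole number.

N̂ = (45+1)(42+1)/(13+1) − 1 = 46·43/14 − 1
= 1978/14 − 1 ≈ 141.3 − 1 ≈ 140.3 → 140

N ≈ 140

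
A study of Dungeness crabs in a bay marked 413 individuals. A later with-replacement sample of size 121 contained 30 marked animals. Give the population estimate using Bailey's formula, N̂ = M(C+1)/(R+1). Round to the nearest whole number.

N̂ = 413·(121+1)/(30+1) = 413·122/31 = 50386/31 ≈ 1625.4 → 1625

N ≈ 1625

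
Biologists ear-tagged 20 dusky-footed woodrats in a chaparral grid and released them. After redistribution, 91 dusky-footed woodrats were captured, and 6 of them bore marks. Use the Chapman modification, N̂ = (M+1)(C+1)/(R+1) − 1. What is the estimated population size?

N = 275

N̂ = (20+1)(91+1)/(6+1) − 1 = 21·92/7 − 1
= 1932/7 − 1 = 276 − 1 = 275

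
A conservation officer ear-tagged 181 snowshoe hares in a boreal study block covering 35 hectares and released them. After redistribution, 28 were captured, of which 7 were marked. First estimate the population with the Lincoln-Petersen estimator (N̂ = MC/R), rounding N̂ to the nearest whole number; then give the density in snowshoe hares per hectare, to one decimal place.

N̂ = 181·28/7 = 5068/7 = 724
Density = N̂ / area = 724 / 35 ≈ 20.69 → 20.7 per hectare

density ≈ 20.7 snowshoe hares per hectare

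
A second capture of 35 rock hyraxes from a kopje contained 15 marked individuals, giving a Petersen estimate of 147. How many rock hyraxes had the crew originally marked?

M = 63

From N = M·C/R: M = N·R / C = 147·15 / 35 = 2205 / 35 = 63.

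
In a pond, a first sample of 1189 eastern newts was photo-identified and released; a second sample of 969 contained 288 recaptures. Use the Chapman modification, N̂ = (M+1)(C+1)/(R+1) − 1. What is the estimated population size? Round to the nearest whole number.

N ≈ 3993

N̂ = (1189+1)(969+1)/(288+1) − 1 = 1190·970/289 − 1
= 1154300/289 − 1 ≈ 3994.1 − 1 ≈ 3993.1 → 3993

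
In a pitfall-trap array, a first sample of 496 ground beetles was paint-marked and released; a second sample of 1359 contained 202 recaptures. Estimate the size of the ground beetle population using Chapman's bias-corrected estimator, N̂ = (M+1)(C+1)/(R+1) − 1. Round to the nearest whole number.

N̂ = (496+1)(1359+1)/(202+1) − 1 = 497·1360/203 − 1
= 675920/203 − 1 ≈ 3329.7 − 1 ≈ 3328.7 → 3329

N ≈ 3329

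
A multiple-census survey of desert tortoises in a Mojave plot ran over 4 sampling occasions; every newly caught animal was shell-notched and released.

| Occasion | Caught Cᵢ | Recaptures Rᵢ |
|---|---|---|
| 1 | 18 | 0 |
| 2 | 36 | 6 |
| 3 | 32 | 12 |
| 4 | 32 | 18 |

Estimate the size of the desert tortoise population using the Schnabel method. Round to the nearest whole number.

N ≈ 121

Marked at large before each occasion: Mᵢ = Σⱼ<ᵢ (Cⱼ − Rⱼ) → M1=0, M2=18, M3=48, M4=68
Σ MᵢCᵢ = 0·18 + 18·36 + 48·32 + 68·32 = 0 + 648 + 1536 + 2176 = 4360
Σ Rᵢ = 0 + 6 + 12 + 18 = 36
N̂ = 4360 / 36 ≈ 121.1 → 121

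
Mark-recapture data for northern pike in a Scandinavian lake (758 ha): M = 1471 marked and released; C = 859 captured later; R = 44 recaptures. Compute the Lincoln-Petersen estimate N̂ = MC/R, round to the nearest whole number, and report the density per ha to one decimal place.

density ≈ 37.9 northern pike per ha

N̂ = 1471·859/44 = 1263589/44 ≈ 28717.9 → 28718
Density = N̂ / area = 28718 / 758 ≈ 37.89 → 37.9 per ha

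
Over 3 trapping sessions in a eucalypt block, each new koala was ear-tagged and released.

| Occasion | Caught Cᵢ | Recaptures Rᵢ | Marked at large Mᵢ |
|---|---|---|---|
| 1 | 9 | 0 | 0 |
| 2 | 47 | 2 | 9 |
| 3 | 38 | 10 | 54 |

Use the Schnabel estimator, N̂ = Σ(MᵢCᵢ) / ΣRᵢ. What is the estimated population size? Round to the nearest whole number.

N ≈ 206

Σ MᵢCᵢ = 0·9 + 9·47 + 54·38 = 0 + 423 + 2052 = 2475
Σ Rᵢ = 0 + 2 + 10 = 12
N̂ = 2475 / 12 ≈ 206.2 → 206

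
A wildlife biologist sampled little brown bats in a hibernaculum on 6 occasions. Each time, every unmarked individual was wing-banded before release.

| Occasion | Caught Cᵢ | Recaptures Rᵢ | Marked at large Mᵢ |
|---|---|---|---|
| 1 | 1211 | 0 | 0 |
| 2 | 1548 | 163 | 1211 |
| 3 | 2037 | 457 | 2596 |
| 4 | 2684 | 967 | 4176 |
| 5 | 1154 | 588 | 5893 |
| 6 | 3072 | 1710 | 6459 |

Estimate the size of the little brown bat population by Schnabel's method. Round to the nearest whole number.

Σ MᵢCᵢ = 0·1211 + 1211·1548 + 2596·2037 + 4176·2684 + 5893·1154 + 6459·3072 = 0 + 1874628 + 5288052 + 11208384 + 6800522 + 19842048 = 45013634
Σ Rᵢ = 0 + 163 + 457 + 967 + 588 + 1710 = 3885
N̂ = 45013634 / 3885 ≈ 11586.5 → 11587

N ≈ 11,587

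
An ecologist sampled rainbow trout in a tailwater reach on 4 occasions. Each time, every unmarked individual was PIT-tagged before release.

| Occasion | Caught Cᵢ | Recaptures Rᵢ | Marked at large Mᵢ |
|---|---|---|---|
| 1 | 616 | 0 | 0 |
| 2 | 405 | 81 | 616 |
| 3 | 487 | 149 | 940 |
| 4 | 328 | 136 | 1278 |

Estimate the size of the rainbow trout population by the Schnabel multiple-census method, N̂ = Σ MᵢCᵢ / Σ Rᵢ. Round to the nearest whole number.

Σ MᵢCᵢ = 0·616 + 616·405 + 940·487 + 1278·328 = 0 + 249480 + 457780 + 419184 = 1126444
Σ Rᵢ = 0 + 81 + 149 + 136 = 366
N̂ = 1126444 / 366 ≈ 3077.7 → 3078

N ≈ 3078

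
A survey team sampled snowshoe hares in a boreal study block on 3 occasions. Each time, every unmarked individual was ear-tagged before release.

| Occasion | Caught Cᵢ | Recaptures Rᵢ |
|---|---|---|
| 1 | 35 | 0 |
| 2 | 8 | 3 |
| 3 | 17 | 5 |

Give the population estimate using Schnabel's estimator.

N = 120

Marked at large before each occasion: Mᵢ = Σⱼ<ᵢ (Cⱼ − Rⱼ) → M1=0, M2=35, M3=40
Σ MᵢCᵢ = 0·35 + 35·8 + 40·17 = 0 + 280 + 680 = 960
Σ Rᵢ = 0 + 3 + 5 = 8
N̂ = 960 / 8 = 120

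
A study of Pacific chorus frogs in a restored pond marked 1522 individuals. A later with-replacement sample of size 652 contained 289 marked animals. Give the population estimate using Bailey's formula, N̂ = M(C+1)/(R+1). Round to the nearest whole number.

N ≈ 3427

N̂ = 1522·(652+1)/(289+1) = 1522·653/290 = 993866/290 ≈ 3427.1 → 3427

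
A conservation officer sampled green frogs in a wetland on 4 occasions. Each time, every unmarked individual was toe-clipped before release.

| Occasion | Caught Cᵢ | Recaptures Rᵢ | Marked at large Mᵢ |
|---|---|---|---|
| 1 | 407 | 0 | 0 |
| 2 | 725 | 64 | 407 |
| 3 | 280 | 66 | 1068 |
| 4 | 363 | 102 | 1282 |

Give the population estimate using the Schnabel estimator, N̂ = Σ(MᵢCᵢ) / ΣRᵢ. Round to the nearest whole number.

N ≈ 4567

Σ MᵢCᵢ = 0·407 + 407·725 + 1068·280 + 1282·363 = 0 + 295075 + 299040 + 465366 = 1059481
Σ Rᵢ = 0 + 64 + 66 + 102 = 232
N̂ = 1059481 / 232 ≈ 4566.7 → 4567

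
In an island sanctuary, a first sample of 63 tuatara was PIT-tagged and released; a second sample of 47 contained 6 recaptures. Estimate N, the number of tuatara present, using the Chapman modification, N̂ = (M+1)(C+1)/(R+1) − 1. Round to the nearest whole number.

N̂ = (63+1)(47+1)/(6+1) − 1 = 64·48/7 − 1
= 3072/7 − 1 ≈ 438.9 − 1 ≈ 437.9 → 438

N ≈ 438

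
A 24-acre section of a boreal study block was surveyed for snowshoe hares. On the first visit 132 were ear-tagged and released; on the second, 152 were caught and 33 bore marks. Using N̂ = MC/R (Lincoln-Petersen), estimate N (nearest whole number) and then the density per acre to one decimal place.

density ≈ 25.3 snowshoe hares per acre

N̂ = 132·152/33 = 20064/33 = 608
Density = N̂ / area = 608 / 24 ≈ 25.33 → 25.3 per acre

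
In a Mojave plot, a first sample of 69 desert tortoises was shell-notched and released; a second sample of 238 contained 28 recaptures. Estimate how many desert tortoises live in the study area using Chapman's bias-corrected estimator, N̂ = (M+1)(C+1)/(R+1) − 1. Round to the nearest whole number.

N̂ = (69+1)(238+1)/(28+1) − 1 = 70·239/29 − 1
= 16730/29 − 1 ≈ 576.9 − 1 ≈ 575.9 → 576

N ≈ 576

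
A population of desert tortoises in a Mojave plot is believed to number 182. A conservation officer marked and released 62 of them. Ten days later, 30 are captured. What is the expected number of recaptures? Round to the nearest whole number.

expected recaptures ≈ 10

The marked fraction of the population is 62/182, so in a sample of 30 expect C·(M/N) marked.
E[R] = 62 × 30 / 182 = 1860 / 182 ≈ 10.2 → 10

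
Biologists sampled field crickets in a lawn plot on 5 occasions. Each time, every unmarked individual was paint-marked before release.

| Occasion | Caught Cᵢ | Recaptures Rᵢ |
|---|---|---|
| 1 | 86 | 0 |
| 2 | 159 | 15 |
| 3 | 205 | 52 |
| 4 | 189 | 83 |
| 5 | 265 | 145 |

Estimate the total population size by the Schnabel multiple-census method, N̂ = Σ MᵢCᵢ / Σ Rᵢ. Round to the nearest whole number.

N ≈ 891

Marked at large before each occasion: Mᵢ = Σⱼ<ᵢ (Cⱼ − Rⱼ) → M1=0, M2=86, M3=230, M4=383, M5=489
Σ MᵢCᵢ = 0·86 + 86·159 + 230·205 + 383·189 + 489·265 = 0 + 13674 + 47150 + 72387 + 129585 = 262796
Σ Rᵢ = 0 + 15 + 52 + 83 + 145 = 295
N̂ = 262796 / 295 ≈ 890.8 → 891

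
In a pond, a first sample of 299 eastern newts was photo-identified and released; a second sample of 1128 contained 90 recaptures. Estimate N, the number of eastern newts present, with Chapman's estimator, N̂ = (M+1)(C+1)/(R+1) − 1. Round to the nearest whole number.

N ≈ 3721

N̂ = (299+1)(1128+1)/(90+1) − 1 = 300·1129/91 − 1
= 338700/91 − 1 ≈ 3722.0 − 1 ≈ 3721.0 → 3721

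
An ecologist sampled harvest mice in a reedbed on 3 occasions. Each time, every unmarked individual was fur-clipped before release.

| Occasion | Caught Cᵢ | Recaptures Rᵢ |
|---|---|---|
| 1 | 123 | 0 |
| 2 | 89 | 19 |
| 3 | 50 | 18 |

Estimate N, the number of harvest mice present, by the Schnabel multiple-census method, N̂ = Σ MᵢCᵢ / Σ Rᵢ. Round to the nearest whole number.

Marked at large before each occasion: Mᵢ = Σⱼ<ᵢ (Cⱼ − Rⱼ) → M1=0, M2=123, M3=193
Σ MᵢCᵢ = 0·123 + 123·89 + 193·50 = 0 + 10947 + 9650 = 20597
Σ Rᵢ = 0 + 19 + 18 = 37
N̂ = 20597 / 37 ≈ 556.7 → 557

N ≈ 557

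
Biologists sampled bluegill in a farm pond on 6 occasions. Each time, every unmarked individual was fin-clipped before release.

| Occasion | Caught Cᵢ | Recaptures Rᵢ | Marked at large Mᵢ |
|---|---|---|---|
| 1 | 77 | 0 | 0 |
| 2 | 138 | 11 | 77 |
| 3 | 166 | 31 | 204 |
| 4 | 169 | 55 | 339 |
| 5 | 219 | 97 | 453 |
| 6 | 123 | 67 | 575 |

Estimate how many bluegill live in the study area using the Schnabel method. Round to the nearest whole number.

N ≈ 1041

Σ MᵢCᵢ = 0·77 + 77·138 + 204·166 + 339·169 + 453·219 + 575·123 = 0 + 10626 + 33864 + 57291 + 99207 + 70725 = 271713
Σ Rᵢ = 0 + 11 + 31 + 55 + 97 + 67 = 261
N̂ = 271713 / 261 ≈ 1041.0 → 1041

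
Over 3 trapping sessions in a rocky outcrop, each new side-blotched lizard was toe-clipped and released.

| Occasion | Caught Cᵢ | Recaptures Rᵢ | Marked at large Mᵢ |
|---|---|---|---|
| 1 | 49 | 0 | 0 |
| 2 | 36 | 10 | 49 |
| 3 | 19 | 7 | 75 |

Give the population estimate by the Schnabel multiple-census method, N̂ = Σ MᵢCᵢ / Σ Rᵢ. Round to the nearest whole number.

N ≈ 188

Σ MᵢCᵢ = 0·49 + 49·36 + 75·19 = 0 + 1764 + 1425 = 3189
Σ Rᵢ = 0 + 10 + 7 = 17
N̂ = 3189 / 17 ≈ 187.6 → 188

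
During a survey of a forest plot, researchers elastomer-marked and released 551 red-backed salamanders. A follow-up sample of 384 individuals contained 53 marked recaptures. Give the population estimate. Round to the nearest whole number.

The marked fraction in the recapture sample should equal the marked fraction in the population: 53/384 = 551/N.
N = (551 × 384) / 53 = 211584 / 53 ≈ 3992.2 → 3992

N ≈ 3992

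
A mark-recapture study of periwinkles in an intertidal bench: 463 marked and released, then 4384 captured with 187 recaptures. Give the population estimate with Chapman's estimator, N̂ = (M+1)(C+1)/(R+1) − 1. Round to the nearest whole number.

N ≈ 10,822

N̂ = (463+1)(4384+1)/(187+1) − 1 = 464·4385/188 − 1
= 2034640/188 − 1 ≈ 10822.6 − 1 ≈ 10821.6 → 10822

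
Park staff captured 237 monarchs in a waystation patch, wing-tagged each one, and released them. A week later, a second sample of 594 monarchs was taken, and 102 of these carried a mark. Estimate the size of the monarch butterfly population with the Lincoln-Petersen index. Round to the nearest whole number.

N = (237 × 594) / 102 = 140778 / 102 ≈ 1380.2 → 1380

N ≈ 1380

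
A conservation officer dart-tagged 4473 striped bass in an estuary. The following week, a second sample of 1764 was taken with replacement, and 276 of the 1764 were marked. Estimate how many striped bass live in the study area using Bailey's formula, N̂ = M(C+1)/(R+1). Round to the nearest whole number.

N ≈ 28,501

N̂ = 4473·(1764+1)/(276+1) = 4473·1765/277 = 7894845/277 ≈ 28501.2 → 28501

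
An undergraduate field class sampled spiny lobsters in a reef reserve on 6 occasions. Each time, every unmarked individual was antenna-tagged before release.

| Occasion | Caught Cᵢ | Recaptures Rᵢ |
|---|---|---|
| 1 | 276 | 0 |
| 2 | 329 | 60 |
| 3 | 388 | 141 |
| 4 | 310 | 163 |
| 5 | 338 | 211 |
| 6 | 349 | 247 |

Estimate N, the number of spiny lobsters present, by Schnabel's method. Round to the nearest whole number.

N ≈ 1505

Marked at large before each occasion: Mᵢ = Σⱼ<ᵢ (Cⱼ − Rⱼ) → M1=0, M2=276, M3=545, M4=792, M5=939, M6=1066
Σ MᵢCᵢ = 0·276 + 276·329 + 545·388 + 792·310 + 939·338 + 1066·349 = 0 + 90804 + 211460 + 245520 + 317382 + 372034 = 1237200
Σ Rᵢ = 0 + 60 + 141 + 163 + 211 + 247 = 822
N̂ = 1237200 / 822 ≈ 1505.1 → 1505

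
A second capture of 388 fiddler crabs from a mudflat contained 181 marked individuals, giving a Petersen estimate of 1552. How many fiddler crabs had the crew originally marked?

From N = M·C/R: M = N·R / C = 1552·181 / 388 = 280912 / 388 = 724.

M = 724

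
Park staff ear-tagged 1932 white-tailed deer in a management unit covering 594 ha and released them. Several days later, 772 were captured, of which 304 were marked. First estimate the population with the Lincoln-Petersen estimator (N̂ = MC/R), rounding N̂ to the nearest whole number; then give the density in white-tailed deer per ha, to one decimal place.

N̂ = 1932·772/304 = 1491504/304 ≈ 4906.3 → 4906
Density = N̂ / area = 4906 / 594 ≈ 8.26 → 8.3 per ha

density ≈ 8.3 white-tailed deer per ha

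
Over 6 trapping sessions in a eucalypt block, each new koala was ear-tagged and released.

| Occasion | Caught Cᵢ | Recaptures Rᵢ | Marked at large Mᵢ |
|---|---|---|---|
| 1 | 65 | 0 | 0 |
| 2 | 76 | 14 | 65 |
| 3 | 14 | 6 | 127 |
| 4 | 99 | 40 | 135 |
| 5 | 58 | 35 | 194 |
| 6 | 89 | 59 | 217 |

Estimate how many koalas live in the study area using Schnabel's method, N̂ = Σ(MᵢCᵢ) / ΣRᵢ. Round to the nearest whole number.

N ≈ 329

Σ MᵢCᵢ = 0·65 + 65·76 + 127·14 + 135·99 + 194·58 + 217·89 = 0 + 4940 + 1778 + 13365 + 11252 + 19313 = 50648
Σ Rᵢ = 0 + 14 + 6 + 40 + 35 + 59 = 154
N̂ = 50648 / 154 ≈ 328.9 → 329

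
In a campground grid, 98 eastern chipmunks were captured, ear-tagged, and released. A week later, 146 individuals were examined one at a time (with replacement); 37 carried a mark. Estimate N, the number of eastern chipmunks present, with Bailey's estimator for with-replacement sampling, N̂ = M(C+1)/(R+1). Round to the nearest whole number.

N̂ = 98·(146+1)/(37+1) = 98·147/38 = 14406/38 ≈ 379.1 → 379

N ≈ 379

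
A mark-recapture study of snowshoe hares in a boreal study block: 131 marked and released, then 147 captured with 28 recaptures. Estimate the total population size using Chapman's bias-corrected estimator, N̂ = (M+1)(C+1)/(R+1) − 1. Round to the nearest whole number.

N̂ = (131+1)(147+1)/(28+1) − 1 = 132·148/29 − 1
= 19536/29 − 1 ≈ 673.7 − 1 ≈ 672.7 → 673

N ≈ 673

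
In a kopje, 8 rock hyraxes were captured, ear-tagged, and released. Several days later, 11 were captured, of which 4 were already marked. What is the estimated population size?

N = 22

N = (8 × 11) / 4 = 88 / 4 = 22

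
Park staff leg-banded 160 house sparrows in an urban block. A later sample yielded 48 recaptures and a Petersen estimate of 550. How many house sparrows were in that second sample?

C = 165

From N = M·C/R: C = N·R / M = 550·48 / 160 = 26400 / 160 = 165.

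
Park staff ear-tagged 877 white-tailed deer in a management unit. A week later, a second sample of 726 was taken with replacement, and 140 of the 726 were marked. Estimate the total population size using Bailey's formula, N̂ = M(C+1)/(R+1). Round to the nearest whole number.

N ≈ 4522

N̂ = 877·(726+1)/(140+1) = 877·727/141 = 637579/141 ≈ 4521.8 → 4522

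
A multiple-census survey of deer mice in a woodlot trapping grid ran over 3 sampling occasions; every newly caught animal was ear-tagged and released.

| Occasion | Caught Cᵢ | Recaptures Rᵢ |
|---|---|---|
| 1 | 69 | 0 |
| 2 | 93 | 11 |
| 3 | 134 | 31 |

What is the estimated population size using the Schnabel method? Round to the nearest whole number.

N ≈ 635

Marked at large before each occasion: Mᵢ = Σⱼ<ᵢ (Cⱼ − Rⱼ) → M1=0, M2=69, M3=151
Σ MᵢCᵢ = 0·69 + 69·93 + 151·134 = 0 + 6417 + 20234 = 26651
Σ Rᵢ = 0 + 11 + 31 = 42
N̂ = 26651 / 42 ≈ 634.5 → 635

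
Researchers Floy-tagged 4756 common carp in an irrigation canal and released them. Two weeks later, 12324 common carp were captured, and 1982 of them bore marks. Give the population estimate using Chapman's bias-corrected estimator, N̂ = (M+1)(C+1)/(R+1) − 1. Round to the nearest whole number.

N̂ = (4756+1)(12324+1)/(1982+1) − 1 = 4757·12325/1983 − 1
= 58630025/1983 − 1 ≈ 29566.3 − 1 ≈ 29565.3 → 29565

N ≈ 29,565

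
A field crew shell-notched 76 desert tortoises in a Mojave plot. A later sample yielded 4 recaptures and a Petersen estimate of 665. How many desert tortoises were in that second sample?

C = 35

From N = M·C/R: C = N·R / M = 665·4 / 76 = 2660 / 76 = 35.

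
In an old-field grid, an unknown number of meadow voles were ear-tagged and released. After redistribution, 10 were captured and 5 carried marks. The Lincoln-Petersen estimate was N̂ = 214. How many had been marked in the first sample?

From N = M·C/R: M = N·R / C = 214·5 / 10 = 1070 / 10 = 107.

M = 107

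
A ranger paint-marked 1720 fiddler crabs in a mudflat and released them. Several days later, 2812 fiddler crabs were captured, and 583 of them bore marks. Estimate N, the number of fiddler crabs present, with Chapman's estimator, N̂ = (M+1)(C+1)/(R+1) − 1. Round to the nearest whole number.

N̂ = (1720+1)(2812+1)/(583+1) − 1 = 1721·2813/584 − 1
= 4841173/584 − 1 ≈ 8289.7 − 1 ≈ 8288.7 → 8289

N ≈ 8289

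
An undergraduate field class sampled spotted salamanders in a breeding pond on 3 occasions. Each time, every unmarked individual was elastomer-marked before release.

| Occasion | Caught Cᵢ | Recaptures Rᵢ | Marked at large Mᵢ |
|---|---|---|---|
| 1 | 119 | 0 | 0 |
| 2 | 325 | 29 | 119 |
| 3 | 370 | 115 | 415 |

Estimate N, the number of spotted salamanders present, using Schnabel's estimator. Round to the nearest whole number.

Σ MᵢCᵢ = 0·119 + 119·325 + 415·370 = 0 + 38675 + 153550 = 192225
Σ Rᵢ = 0 + 29 + 115 = 144
N̂ = 192225 / 144 ≈ 1334.9 → 1335

N ≈ 1335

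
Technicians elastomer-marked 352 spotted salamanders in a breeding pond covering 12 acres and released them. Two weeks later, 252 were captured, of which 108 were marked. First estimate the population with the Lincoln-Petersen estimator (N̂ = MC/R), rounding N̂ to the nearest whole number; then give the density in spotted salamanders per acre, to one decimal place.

density ≈ 68.4 spotted salamanders per acre

N̂ = 352·252/108 = 88704/108 ≈ 821.3 → 821
Density = N̂ / area = 821 / 12 ≈ 68.42 → 68.4 per acre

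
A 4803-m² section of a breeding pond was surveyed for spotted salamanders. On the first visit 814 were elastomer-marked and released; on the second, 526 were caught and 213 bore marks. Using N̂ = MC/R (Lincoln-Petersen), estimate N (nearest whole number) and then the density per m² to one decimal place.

density ≈ 0.4 spotted salamanders per m²

N̂ = 814·526/213 = 428164/213 ≈ 2010.2 → 2010
Density = N̂ / area = 2010 / 4803 ≈ 0.42 → 0.4 per m²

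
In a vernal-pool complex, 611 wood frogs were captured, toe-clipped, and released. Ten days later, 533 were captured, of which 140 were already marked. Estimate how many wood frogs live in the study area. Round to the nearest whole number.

Lincoln-Petersen assumes M/N = R/C, so N = M·C / R.
N = (611 × 533) / 140 = 325663 / 140 ≈ 2326.2 → 2326

N ≈ 2326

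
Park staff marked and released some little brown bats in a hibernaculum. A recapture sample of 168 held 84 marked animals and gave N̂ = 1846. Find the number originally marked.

M = 923

From N = M·C/R: M = N·R / C = 1846·84 / 168 = 155064 / 168 = 923.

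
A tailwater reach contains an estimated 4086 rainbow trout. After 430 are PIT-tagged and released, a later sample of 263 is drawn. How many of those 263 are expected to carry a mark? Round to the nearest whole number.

Expected recaptures E[R] = M·C / N.
E[R] = 430 × 263 / 4086 = 113090 / 4086 ≈ 27.7 → 28

expected recaptures ≈ 28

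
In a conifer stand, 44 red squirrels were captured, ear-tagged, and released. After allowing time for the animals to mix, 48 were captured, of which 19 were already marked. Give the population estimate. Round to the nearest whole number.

If marked individuals mix randomly, R/C ≈ M/N, giving N ≈ M·C/R.
N = (44 × 48) / 19 = 2112 / 19 ≈ 111.2 → 111

N ≈ 111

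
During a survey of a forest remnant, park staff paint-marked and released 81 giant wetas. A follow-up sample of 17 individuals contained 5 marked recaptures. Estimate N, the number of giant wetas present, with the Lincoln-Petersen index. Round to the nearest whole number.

The marked fraction in the recapture sample should equal the marked fraction in the population: 5/17 = 81/N.
N = (81 × 17) / 5 = 1377 / 5 ≈ 275.4 → 275

N ≈ 275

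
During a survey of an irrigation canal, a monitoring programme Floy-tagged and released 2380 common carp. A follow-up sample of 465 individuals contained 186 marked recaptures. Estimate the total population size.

Lincoln-Petersen assumes M/N = R/C, so N = M·C / R.
N = (2380 × 465) / 186 = 1106700 / 186 = 5950

N = 5950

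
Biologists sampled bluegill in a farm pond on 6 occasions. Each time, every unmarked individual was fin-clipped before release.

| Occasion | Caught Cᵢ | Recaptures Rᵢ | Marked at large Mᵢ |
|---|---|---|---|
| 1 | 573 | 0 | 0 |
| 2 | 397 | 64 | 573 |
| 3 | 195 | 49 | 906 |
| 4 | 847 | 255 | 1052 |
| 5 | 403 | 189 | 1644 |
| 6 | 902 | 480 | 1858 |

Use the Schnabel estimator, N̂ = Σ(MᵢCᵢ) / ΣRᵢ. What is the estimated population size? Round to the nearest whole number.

N ≈ 3504

Σ MᵢCᵢ = 0·573 + 573·397 + 906·195 + 1052·847 + 1644·403 + 1858·902 = 0 + 227481 + 176670 + 891044 + 662532 + 1675916 = 3633643
Σ Rᵢ = 0 + 64 + 49 + 255 + 189 + 480 = 1037
N̂ = 3633643 / 1037 ≈ 3504.0 → 3504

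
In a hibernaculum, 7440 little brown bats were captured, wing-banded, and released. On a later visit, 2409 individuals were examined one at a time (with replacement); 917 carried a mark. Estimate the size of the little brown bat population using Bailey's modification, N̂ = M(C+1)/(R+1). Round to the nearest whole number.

N̂ = 7440·(2409+1)/(917+1) = 7440·2410/918 = 17930400/918 ≈ 19532.0 → 19532

N ≈ 19,532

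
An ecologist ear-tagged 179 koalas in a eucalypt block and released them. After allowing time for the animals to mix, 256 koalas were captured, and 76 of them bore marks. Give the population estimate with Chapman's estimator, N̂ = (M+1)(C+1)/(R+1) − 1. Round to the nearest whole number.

N ≈ 600

N̂ = (179+1)(256+1)/(76+1) − 1 = 180·257/77 − 1
= 46260/77 − 1 ≈ 600.8 − 1 ≈ 599.8 → 600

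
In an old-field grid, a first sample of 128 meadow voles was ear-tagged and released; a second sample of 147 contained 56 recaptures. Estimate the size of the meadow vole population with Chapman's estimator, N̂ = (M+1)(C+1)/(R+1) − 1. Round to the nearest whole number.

N ≈ 334

N̂ = (128+1)(147+1)/(56+1) − 1 = 129·148/57 − 1
= 19092/57 − 1 ≈ 334.9 − 1 ≈ 333.9 → 334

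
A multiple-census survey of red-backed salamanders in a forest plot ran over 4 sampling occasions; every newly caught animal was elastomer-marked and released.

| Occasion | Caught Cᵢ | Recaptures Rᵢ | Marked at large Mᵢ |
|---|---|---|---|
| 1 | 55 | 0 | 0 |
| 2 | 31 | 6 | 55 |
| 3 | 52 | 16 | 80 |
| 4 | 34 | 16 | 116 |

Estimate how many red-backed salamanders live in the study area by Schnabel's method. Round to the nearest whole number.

Σ MᵢCᵢ = 0·55 + 55·31 + 80·52 + 116·34 = 0 + 1705 + 4160 + 3944 = 9809
Σ Rᵢ = 0 + 6 + 16 + 16 = 38
N̂ = 9809 / 38 ≈ 258.1 → 258

N ≈ 258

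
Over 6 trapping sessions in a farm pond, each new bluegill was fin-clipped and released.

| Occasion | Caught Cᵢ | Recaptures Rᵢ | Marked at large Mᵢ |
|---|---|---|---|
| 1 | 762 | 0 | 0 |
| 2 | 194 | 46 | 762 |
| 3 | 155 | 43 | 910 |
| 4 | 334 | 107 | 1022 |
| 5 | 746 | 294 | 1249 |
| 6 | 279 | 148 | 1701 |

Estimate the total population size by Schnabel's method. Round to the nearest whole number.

Σ MᵢCᵢ = 0·762 + 762·194 + 910·155 + 1022·334 + 1249·746 + 1701·279 = 0 + 147828 + 141050 + 341348 + 931754 + 474579 = 2036559
Σ Rᵢ = 0 + 46 + 43 + 107 + 294 + 148 = 638
N̂ = 2036559 / 638 ≈ 3192.1 → 3192

N ≈ 3192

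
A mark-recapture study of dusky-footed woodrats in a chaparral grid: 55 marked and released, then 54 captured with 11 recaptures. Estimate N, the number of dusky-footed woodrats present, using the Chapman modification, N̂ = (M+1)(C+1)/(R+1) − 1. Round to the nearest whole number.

N̂ = (55+1)(54+1)/(11+1) − 1 = 56·55/12 − 1
= 3080/12 − 1 ≈ 256.7 − 1 ≈ 255.7 → 256

N ≈ 256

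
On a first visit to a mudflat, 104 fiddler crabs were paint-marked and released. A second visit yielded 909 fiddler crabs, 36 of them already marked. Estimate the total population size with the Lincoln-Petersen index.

N = 2626

If marked individuals mix randomly, R/C ≈ M/N, giving N ≈ M·C/R.
N = (104 × 909) / 36 = 94536 / 36 = 2626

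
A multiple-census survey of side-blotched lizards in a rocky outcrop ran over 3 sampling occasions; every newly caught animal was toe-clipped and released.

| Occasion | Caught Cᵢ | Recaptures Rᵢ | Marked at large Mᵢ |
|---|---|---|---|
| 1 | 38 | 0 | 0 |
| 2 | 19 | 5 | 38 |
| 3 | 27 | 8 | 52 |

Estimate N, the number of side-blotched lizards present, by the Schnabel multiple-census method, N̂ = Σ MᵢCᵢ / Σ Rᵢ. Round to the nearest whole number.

Σ MᵢCᵢ = 0·38 + 38·19 + 52·27 = 0 + 722 + 1404 = 2126
Σ Rᵢ = 0 + 5 + 8 = 13
N̂ = 2126 / 13 ≈ 163.5 → 164

N ≈ 164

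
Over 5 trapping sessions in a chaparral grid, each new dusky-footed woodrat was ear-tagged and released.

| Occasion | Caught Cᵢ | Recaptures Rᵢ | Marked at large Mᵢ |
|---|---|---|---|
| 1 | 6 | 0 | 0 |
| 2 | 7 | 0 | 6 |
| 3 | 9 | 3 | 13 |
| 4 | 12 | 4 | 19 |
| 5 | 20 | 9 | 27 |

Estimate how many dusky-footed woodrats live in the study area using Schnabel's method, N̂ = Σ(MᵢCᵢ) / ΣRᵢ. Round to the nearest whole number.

Σ MᵢCᵢ = 0·6 + 6·7 + 13·9 + 19·12 + 27·20 = 0 + 42 + 117 + 228 + 540 = 927
Σ Rᵢ = 0 + 0 + 3 + 4 + 9 = 16
N̂ = 927 / 16 ≈ 57.9 → 58

N ≈ 58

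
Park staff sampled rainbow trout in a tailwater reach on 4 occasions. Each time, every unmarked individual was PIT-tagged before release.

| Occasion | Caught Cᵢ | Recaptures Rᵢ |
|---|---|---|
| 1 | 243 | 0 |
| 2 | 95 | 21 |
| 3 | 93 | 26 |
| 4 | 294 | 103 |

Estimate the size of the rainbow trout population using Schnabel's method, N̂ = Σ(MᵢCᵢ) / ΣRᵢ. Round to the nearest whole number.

Marked at large before each occasion: Mᵢ = Σⱼ<ᵢ (Cⱼ − Rⱼ) → M1=0, M2=243, M3=317, M4=384
Σ MᵢCᵢ = 0·243 + 243·95 + 317·93 + 384·294 = 0 + 23085 + 29481 + 112896 = 165462
Σ Rᵢ = 0 + 21 + 26 + 103 = 150
N̂ = 165462 / 150 ≈ 1103.1 → 1103

N ≈ 1103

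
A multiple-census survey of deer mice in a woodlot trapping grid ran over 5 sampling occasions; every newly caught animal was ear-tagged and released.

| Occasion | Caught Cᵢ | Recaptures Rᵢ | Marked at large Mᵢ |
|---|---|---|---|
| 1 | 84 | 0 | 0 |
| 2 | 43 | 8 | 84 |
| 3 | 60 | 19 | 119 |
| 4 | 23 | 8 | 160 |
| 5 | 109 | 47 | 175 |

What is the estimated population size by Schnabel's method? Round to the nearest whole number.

Σ MᵢCᵢ = 0·84 + 84·43 + 119·60 + 160·23 + 175·109 = 0 + 3612 + 7140 + 3680 + 19075 = 33507
Σ Rᵢ = 0 + 8 + 19 + 8 + 47 = 82
N̂ = 33507 / 82 ≈ 408.6 → 409

N ≈ 409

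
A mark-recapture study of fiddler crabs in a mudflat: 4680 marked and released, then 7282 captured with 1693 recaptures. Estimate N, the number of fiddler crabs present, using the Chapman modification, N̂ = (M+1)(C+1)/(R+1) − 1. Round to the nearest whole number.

N ≈ 20,124

N̂ = (4680+1)(7282+1)/(1693+1) − 1 = 4681·7283/1694 − 1
= 34091723/1694 − 1 ≈ 20125.0 − 1 ≈ 20124.0 → 20124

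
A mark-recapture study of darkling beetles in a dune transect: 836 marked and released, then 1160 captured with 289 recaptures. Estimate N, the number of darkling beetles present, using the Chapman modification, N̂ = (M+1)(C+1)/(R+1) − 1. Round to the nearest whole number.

N ≈ 3350

N̂ = (836+1)(1160+1)/(289+1) − 1 = 837·1161/290 − 1
= 971757/290 − 1 ≈ 3350.9 − 1 ≈ 3349.9 → 3350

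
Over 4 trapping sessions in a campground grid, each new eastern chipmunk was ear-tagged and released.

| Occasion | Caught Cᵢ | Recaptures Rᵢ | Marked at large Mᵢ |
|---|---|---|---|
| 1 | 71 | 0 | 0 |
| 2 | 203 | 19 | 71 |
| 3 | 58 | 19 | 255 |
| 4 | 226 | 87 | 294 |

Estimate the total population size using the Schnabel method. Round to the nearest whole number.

N ≈ 765

Σ MᵢCᵢ = 0·71 + 71·203 + 255·58 + 294·226 = 0 + 14413 + 14790 + 66444 = 95647
Σ Rᵢ = 0 + 19 + 19 + 87 = 125
N̂ = 95647 / 125 ≈ 765.2 → 765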